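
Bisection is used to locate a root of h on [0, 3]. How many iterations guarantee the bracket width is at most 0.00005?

Width after n steps is 3/2^n. Need 2^n ≥ 3/0.00005 = 60000.
2^15 = 32768 < 60000 ≤ 2^16 = 65536, so n = 16.

16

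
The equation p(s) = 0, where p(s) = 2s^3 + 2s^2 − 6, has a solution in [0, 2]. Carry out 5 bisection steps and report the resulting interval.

[1.125, 1.1875]

p(1) = -2 < 0, so the root lies in [1, 2]
p(1.5) = 5.25 > 0, so the root lies in [1, 1.5]
p(1.25) = 1.03125 > 0, so the root lies in [1, 1.25]
p(1.125) = -0.6211 < 0, so the root lies in [1.125, 1.25]
p(1.1875) = 0.1694 > 0, so the root lies in [1.125, 1.1875]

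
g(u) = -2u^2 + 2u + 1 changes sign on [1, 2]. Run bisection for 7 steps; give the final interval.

midpoint 1.5: g = -0.5 < 0 → [1, 1.5]
midpoint 1.25: g = 0.375 > 0 → [1.25, 1.5]
midpoint 1.375: g = -0.03125 < 0 → [1.25, 1.375]
midpoint 1.3125: g = 0.1797 > 0 → [1.3125, 1.375]
midpoint 1.34375: g = 0.0762 > 0 → [1.34375, 1.375]
midpoint 1.359375: g = 0.0229 > 0 → [1.359375, 1.375]
midpoint 1.3671875: g = -0.004 < 0 → [1.359375, 1.3671875]

[1.359375, 1.3671875]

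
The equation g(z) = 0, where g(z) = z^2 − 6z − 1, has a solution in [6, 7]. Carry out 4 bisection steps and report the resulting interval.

[6.125, 6.1875]

z = 6.5 gives g = 2.25, positive; keep [6, 6.5]
z = 6.25 gives g = 0.5625, positive; keep [6, 6.25]
z = 6.125 gives g = -0.234375, negative; keep [6.125, 6.25]
z = 6.1875 gives g = 0.1602, positive; keep [6.125, 6.1875]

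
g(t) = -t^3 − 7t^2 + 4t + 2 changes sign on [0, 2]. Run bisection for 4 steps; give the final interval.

midpoint 1: g = -2 < 0 → [0, 1]
midpoint 0.5: g = 2.125 > 0 → [0.5, 1]
midpoint 0.75: g = 0.640625 > 0 → [0.75, 1]
midpoint 0.875: g = -0.5293 < 0 → [0.75, 0.875]

[0.75, 0.875]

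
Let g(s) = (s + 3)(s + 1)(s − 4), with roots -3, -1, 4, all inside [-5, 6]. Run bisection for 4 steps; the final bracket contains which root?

midpoint 0.5: g = -18.375 < 0 → [0.5, 6]
midpoint 3.25: g = -19.921875 < 0 → [3.25, 6]
midpoint 4.625: g = 26.806641 > 0 → [3.25, 4.625]
midpoint 3.9375: g = -2.1409 < 0 → [3.9375, 4.625]

4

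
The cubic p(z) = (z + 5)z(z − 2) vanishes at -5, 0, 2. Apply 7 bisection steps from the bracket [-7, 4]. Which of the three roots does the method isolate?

p(-1.5) = 18.375 > 0, so the root lies in [-7, -1.5]
p(-4.25) = 19.921875 > 0, so the root lies in [-7, -4.25]
p(-5.625) = -26.806641 < 0, so the root lies in [-5.625, -4.25]
p(-4.9375) = 2.1409 > 0, so the root lies in [-5.625, -4.9375]
p(-5.28125) = -10.8152 < 0, so the root lies in [-5.28125, -4.9375]
p(-5.109375) = -3.973 < 0, so the root lies in [-5.109375, -4.9375]
p(-5.0234375) = -0.8269 < 0, so the root lies in [-5.0234375, -4.9375]

-5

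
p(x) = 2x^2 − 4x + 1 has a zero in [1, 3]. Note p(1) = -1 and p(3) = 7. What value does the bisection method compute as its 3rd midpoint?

1.75

p(2) = 1 > 0, so the root lies in [1, 2]
p(1.5) = -0.5 < 0, so the root lies in [1.5, 2]
p(1.75) = 0.125 > 0, so the root lies in [1.5, 1.75]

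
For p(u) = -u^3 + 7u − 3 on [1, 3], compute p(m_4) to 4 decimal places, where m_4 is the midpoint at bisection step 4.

0.2285

u = 2 gives p = 3, positive; keep [2, 3]
u = 2.5 gives p = -1.125, negative; keep [2, 2.5]
u = 2.25 gives p = 1.359375, positive; keep [2.25, 2.5]
u = 2.375 gives p = 0.2285, positive; keep [2.375, 2.5]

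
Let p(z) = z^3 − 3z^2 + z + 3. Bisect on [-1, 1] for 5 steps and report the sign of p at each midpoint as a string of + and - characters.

+++--

z = 0 gives p = 3, positive; keep [-1, 0]
z = -0.5 gives p = 1.625, positive; keep [-1, -0.5]
z = -0.75 gives p = 0.140625, positive; keep [-1, -0.75]
z = -0.875 gives p = -0.8418, negative; keep [-0.875, -0.75]
z = -0.8125 gives p = -0.3293, negative; keep [-0.8125, -0.75]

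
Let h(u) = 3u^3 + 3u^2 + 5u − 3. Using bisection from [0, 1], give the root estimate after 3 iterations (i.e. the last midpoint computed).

midpoint 0.5: h = 0.625 > 0 → [0, 0.5]
midpoint 0.25: h = -1.515625 < 0 → [0.25, 0.5]
midpoint 0.375: h = -0.544922 < 0 → [0.375, 0.5]

0.375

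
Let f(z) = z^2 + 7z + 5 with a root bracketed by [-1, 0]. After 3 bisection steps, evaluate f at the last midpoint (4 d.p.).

z = -0.5 gives f = 1.75, positive; keep [-1, -0.5]
z = -0.75 gives f = 0.3125, positive; keep [-1, -0.75]
z = -0.875 gives f = -0.359375, negative; keep [-0.875, -0.75]

-0.3594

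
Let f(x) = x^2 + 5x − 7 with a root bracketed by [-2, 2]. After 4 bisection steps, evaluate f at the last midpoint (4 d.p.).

0.8125

f(0) = -7 < 0, so the root lies in [0, 2]
f(1) = -1 < 0, so the root lies in [1, 2]
f(1.5) = 2.75 > 0, so the root lies in [1, 1.5]
f(1.25) = 0.8125 > 0, so the root lies in [1, 1.25]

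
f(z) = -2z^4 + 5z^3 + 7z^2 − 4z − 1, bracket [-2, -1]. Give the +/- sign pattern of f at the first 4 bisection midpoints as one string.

-+--

z = -1.5 gives f = -6.25, negative; keep [-1.5, -1]
z = -1.25 gives f = 0.289062, positive; keep [-1.5, -1.25]
z = -1.375 gives f = -2.412598, negative; keep [-1.375, -1.25]
z = -1.3125 gives f = -0.9314, negative; keep [-1.3125, -1.25]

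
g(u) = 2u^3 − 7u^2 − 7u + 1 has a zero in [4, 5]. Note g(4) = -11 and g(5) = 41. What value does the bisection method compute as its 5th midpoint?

4.28125

u = 4.5 gives g = 10, positive; keep [4, 4.5]
u = 4.25 gives g = -1.65625, negative; keep [4.25, 4.5]
u = 4.375 gives g = 3.871094, positive; keep [4.25, 4.375]
u = 4.3125 gives g = 1.0337, positive; keep [4.25, 4.3125]
u = 4.28125 gives g = -0.3295, negative; keep [4.28125, 4.3125]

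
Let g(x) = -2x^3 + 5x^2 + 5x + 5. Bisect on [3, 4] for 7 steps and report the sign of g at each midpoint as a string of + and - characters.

-+++---

midpoint 3.5: g = -2 < 0 → [3, 3.5]
midpoint 3.25: g = 5.40625 > 0 → [3.25, 3.5]
midpoint 3.375: g = 1.941406 > 0 → [3.375, 3.5]
midpoint 3.4375: g = 0.0317 > 0 → [3.4375, 3.5]
midpoint 3.46875: g = -0.9687 < 0 → [3.4375, 3.46875]
midpoint 3.453125: g = -0.4646 < 0 → [3.4375, 3.453125]
midpoint 3.4453125: g = -0.2155 < 0 → [3.4375, 3.4453125]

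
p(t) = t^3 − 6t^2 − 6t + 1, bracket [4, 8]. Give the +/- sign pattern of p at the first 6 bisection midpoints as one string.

m = 6, p(m) = -35 (−); new bracket [6, 8]
m = 7, p(m) = 8 (+); new bracket [6, 7]
m = 6.5, p(m) = -16.875 (−); new bracket [6.5, 7]
m = 6.75, p(m) = -5.3281 (−); new bracket [6.75, 7]
m = 6.875, p(m) = 1.1074 (+); new bracket [6.75, 6.875]
m = 6.8125, p(m) = -2.1667 (−); new bracket [6.8125, 6.875]

-+--+-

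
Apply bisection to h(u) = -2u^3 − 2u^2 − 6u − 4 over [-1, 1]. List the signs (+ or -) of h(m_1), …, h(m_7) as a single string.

midpoint 0: h = -4 < 0 → [-1, 0]
midpoint -0.5: h = -1.25 < 0 → [-1, -0.5]
midpoint -0.75: h = 0.21875 > 0 → [-0.75, -0.5]
midpoint -0.625: h = -0.543 < 0 → [-0.75, -0.625]
midpoint -0.6875: h = -0.1704 < 0 → [-0.75, -0.6875]
midpoint -0.71875: h = 0.0219 > 0 → [-0.71875, -0.6875]
midpoint -0.703125: h = -0.0748 < 0 → [-0.71875, -0.703125]

--+--+-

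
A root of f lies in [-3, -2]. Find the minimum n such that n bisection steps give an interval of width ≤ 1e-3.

Width after n steps is 1/2^n. Need 2^n ≥ 1/1e-3 = 1000.
2^9 = 512 < 1000 ≤ 2^10 = 1024, so n = 10.

10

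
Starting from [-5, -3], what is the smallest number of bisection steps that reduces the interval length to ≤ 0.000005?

Width after n steps is 2/2^n. Need 2^n ≥ 2/0.000005 = 400000.
2^18 = 262144 < 400000 ≤ 2^19 = 524288, so n = 19.

19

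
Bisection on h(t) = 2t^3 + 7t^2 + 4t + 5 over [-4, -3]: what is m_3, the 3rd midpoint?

-3.125

t = -3.5 gives h = -9, negative; keep [-3.5, -3]
t = -3.25 gives h = -2.71875, negative; keep [-3.25, -3]
t = -3.125 gives h = -0.175781, negative; keep [-3.125, -3]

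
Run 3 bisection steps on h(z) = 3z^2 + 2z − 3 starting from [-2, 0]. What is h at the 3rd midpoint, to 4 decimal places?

-0.8125

m = -1, h(m) = -2 (−); new bracket [-2, -1]
m = -1.5, h(m) = 0.75 (+); new bracket [-1.5, -1]
m = -1.25, h(m) = -0.8125 (−); new bracket [-1.5, -1.25]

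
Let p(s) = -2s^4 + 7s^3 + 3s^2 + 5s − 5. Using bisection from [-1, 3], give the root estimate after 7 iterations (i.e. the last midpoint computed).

0.59375

s = 1 gives p = 8, positive; keep [-1, 1]
s = 0 gives p = -5, negative; keep [0, 1]
s = 0.5 gives p = -1, negative; keep [0.5, 1]
s = 0.75 gives p = 2.7578, positive; keep [0.5, 0.75]
s = 0.625 gives p = 0.7007, positive; keep [0.5, 0.625]
s = 0.5625 gives p = -0.1927, negative; keep [0.5625, 0.625]
s = 0.59375 gives p = 0.243, positive; keep [0.5625, 0.59375]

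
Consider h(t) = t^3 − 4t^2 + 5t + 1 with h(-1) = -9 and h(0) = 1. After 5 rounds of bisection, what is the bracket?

t = -0.5 gives h = -2.625, negative; keep [-0.5, 0]
t = -0.25 gives h = -0.515625, negative; keep [-0.25, 0]
t = -0.125 gives h = 0.310547, positive; keep [-0.25, -0.125]
t = -0.1875 gives h = -0.0847, negative; keep [-0.1875, -0.125]
t = -0.15625 gives h = 0.1173, positive; keep [-0.1875, -0.15625]

[-0.1875, -0.15625]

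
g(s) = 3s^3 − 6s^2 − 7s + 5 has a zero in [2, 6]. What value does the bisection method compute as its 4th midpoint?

s = 4 gives g = 73, positive; keep [2, 4]
s = 3 gives g = 11, positive; keep [2, 3]
s = 2.5 gives g = -3.125, negative; keep [2.5, 3]
s = 2.75 gives g = 2.7656, positive; keep [2.5, 2.75]

2.75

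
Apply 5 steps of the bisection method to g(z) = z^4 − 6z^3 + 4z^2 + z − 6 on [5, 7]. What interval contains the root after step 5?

[5.1875, 5.25]

g(6) = 144 > 0, so the root lies in [5, 6]
g(5.5) = 37.3125 > 0, so the root lies in [5, 5.5]
g(5.25) = 0.972656 > 0, so the root lies in [5, 5.25]
g(5.125) = -13.5974 < 0, so the root lies in [5.125, 5.25]
g(5.1875) = -6.594 < 0, so the root lies in [5.1875, 5.25]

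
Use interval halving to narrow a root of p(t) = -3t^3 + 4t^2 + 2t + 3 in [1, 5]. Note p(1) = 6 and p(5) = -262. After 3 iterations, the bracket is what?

[1.5, 2]

midpoint 3: p = -36 < 0 → [1, 3]
midpoint 2: p = -1 < 0 → [1, 2]
midpoint 1.5: p = 4.875 > 0 → [1.5, 2]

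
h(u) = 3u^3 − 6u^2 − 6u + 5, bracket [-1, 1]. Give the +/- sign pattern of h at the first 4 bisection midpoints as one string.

u = 0 gives h = 5, positive; keep [0, 1]
u = 0.5 gives h = 0.875, positive; keep [0.5, 1]
u = 0.75 gives h = -1.609375, negative; keep [0.5, 0.75]
u = 0.625 gives h = -0.3613, negative; keep [0.5, 0.625]

++--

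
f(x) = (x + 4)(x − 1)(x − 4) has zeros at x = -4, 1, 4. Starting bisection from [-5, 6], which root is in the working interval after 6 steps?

-4

midpoint 0.5: f = 7.875 > 0 → [-5, 0.5]
midpoint -2.25: f = 35.546875 > 0 → [-5, -2.25]
midpoint -3.625: f = 13.224609 > 0 → [-5, -3.625]
midpoint -4.3125: f = -13.8 < 0 → [-4.3125, -3.625]
midpoint -3.96875: f = 1.2373 > 0 → [-4.3125, -3.96875]
midpoint -4.140625: f = -5.8849 < 0 → [-4.140625, -3.96875]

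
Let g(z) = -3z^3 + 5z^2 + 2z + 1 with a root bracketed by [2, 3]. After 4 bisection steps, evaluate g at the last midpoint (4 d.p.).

g(2.5) = -9.625 < 0, so the root lies in [2, 2.5]
g(2.25) = -3.359375 < 0, so the root lies in [2, 2.25]
g(2.125) = -0.958984 < 0, so the root lies in [2, 2.125]
g(2.0625) = 0.0735 > 0, so the root lies in [2.0625, 2.125]

0.0735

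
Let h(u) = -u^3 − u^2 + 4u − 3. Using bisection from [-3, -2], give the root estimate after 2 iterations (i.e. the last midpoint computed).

h(-2.5) = -3.625 < 0, so the root lies in [-3, -2.5]
h(-2.75) = -0.765625 < 0, so the root lies in [-3, -2.75]

-2.75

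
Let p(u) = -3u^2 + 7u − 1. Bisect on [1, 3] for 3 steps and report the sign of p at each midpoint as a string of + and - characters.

+--

u = 2 gives p = 1, positive; keep [2, 3]
u = 2.5 gives p = -2.25, negative; keep [2, 2.5]
u = 2.25 gives p = -0.4375, negative; keep [2, 2.25]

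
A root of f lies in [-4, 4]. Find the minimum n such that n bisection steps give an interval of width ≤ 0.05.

Width after n steps is 8/2^n. Need 2^n ≥ 8/0.05 = 160.
2^7 = 128 < 160 ≤ 2^8 = 256, so n = 8.

8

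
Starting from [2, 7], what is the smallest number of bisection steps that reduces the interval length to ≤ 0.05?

7

Width after n steps is 5/2^n. Need 2^n ≥ 5/0.05 = 100.
2^6 = 64 < 100 ≤ 2^7 = 128, so n = 7.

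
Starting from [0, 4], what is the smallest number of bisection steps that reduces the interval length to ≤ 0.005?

Width after n steps is 4/2^n. Need 2^n ≥ 4/0.005 = 800.
2^9 = 512 < 800 ≤ 2^10 = 1024, so n = 10.

10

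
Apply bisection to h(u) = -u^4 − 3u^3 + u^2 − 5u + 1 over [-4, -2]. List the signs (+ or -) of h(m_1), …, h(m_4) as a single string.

++-+

u = -3 gives h = 25, positive; keep [-4, -3]
u = -3.5 gives h = 9.3125, positive; keep [-4, -3.5]
u = -3.75 gives h = -5.738281, negative; keep [-3.75, -3.5]
u = -3.625 gives h = 2.4939, positive; keep [-3.75, -3.625]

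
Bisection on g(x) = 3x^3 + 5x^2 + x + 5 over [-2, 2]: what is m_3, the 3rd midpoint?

g(0) = 5 > 0, so the root lies in [-2, 0]
g(-1) = 6 > 0, so the root lies in [-2, -1]
g(-1.5) = 4.625 > 0, so the root lies in [-2, -1.5]

-1.5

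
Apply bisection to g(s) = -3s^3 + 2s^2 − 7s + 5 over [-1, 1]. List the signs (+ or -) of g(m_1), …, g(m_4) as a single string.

s = 0 gives g = 5, positive; keep [0, 1]
s = 0.5 gives g = 1.625, positive; keep [0.5, 1]
s = 0.75 gives g = -0.390625, negative; keep [0.5, 0.75]
s = 0.625 gives g = 0.6738, positive; keep [0.625, 0.75]

++-+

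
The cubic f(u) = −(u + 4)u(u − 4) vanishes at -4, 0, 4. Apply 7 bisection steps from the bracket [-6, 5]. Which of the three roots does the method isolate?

m = -0.5, f(m) = -7.875 (−); new bracket [-6, -0.5]
m = -3.25, f(m) = -17.671875 (−); new bracket [-6, -3.25]
m = -4.625, f(m) = 24.931641 (+); new bracket [-4.625, -3.25]
m = -3.9375, f(m) = -1.9534 (−); new bracket [-4.625, -3.9375]
m = -4.28125, f(m) = 9.9715 (+); new bracket [-4.28125, -3.9375]
m = -4.109375, f(m) = 3.6449 (+); new bracket [-4.109375, -3.9375]
m = -4.0234375, f(m) = 0.7566 (+); new bracket [-4.0234375, -3.9375]

-4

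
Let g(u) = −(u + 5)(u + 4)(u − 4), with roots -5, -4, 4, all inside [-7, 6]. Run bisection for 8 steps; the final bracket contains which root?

4

u = -0.5 gives g = 70.875, positive; keep [-0.5, 6]
u = 2.75 gives g = 65.390625, positive; keep [2.75, 6]
u = 4.375 gives g = -29.443359, negative; keep [2.75, 4.375]
u = 3.5625 gives g = 28.3298, positive; keep [3.5625, 4.375]
u = 3.96875 gives g = 2.2334, positive; keep [3.96875, 4.375]
u = 4.171875 gives g = -12.8823, negative; keep [3.96875, 4.171875]
u = 4.0703125 gives g = -5.1469, negative; keep [3.96875, 4.0703125]
u = 4.01953125 gives g = -1.4127, negative; keep [3.96875, 4.01953125]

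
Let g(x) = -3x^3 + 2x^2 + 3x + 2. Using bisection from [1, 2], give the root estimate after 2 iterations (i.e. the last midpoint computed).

1.75

x = 1.5 gives g = 0.875, positive; keep [1.5, 2]
x = 1.75 gives g = -2.703125, negative; keep [1.5, 1.75]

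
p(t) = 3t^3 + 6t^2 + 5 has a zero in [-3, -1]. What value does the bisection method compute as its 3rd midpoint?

-2.25

m = -2, p(m) = 5 (+); new bracket [-3, -2]
m = -2.5, p(m) = -4.375 (−); new bracket [-2.5, -2]
m = -2.25, p(m) = 1.203125 (+); new bracket [-2.5, -2.25]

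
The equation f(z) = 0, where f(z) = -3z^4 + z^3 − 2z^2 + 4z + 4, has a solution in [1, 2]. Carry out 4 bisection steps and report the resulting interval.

[1.25, 1.3125]

f(1.5) = -6.3125 < 0, so the root lies in [1, 1.5]
f(1.25) = 0.503906 > 0, so the root lies in [1.25, 1.5]
f(1.375) = -2.405029 < 0, so the root lies in [1.25, 1.375]
f(1.3125) = -0.837 < 0, so the root lies in [1.25, 1.3125]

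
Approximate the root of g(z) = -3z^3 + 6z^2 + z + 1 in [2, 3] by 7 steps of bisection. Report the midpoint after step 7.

m = 2.5, g(m) = -5.875 (−); new bracket [2, 2.5]
m = 2.25, g(m) = -0.546875 (−); new bracket [2, 2.25]
m = 2.125, g(m) = 1.431641 (+); new bracket [2.125, 2.25]
m = 2.1875, g(m) = 0.4958 (+); new bracket [2.1875, 2.25]
m = 2.21875, g(m) = -0.0119 (−); new bracket [2.1875, 2.21875]
m = 2.203125, g(m) = 0.2454 (+); new bracket [2.203125, 2.21875]
m = 2.2109375, g(m) = 0.1176 (+); new bracket [2.2109375, 2.21875]

2.2109375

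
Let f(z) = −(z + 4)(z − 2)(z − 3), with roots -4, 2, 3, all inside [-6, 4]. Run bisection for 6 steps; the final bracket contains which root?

-4

midpoint -1: f = -36 < 0 → [-6, -1]
midpoint -3.5: f = -17.875 < 0 → [-6, -3.5]
midpoint -4.75: f = 39.234375 > 0 → [-4.75, -3.5]
midpoint -4.125: f = 5.4551 > 0 → [-4.125, -3.5]
midpoint -3.8125: f = -7.4246 < 0 → [-4.125, -3.8125]
midpoint -3.96875: f = -1.2998 < 0 → [-4.125, -3.96875]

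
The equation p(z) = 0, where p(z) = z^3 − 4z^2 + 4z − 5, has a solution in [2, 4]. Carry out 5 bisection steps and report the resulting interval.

[3.1875, 3.25]

midpoint 3: p = -2 < 0 → [3, 4]
midpoint 3.5: p = 2.875 > 0 → [3, 3.5]
midpoint 3.25: p = 0.078125 > 0 → [3, 3.25]
midpoint 3.125: p = -1.0449 < 0 → [3.125, 3.25]
midpoint 3.1875: p = -0.5051 < 0 → [3.1875, 3.25]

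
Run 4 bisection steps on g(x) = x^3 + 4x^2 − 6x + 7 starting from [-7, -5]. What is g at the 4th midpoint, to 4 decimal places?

g(-6) = -29 < 0, so the root lies in [-6, -5]
g(-5.5) = -5.375 < 0, so the root lies in [-5.5, -5]
g(-5.25) = 4.046875 > 0, so the root lies in [-5.5, -5.25]
g(-5.375) = -0.4746 < 0, so the root lies in [-5.375, -5.25]

-0.4746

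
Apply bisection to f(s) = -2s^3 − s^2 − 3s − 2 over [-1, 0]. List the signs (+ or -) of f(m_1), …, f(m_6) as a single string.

-+-+++

m = -0.5, f(m) = -0.5 (−); new bracket [-1, -0.5]
m = -0.75, f(m) = 0.53125 (+); new bracket [-0.75, -0.5]
m = -0.625, f(m) = -0.027344 (−); new bracket [-0.75, -0.625]
m = -0.6875, f(m) = 0.2397 (+); new bracket [-0.6875, -0.625]
m = -0.65625, f(m) = 0.1033 (+); new bracket [-0.65625, -0.625]
m = -0.640625, f(m) = 0.0373 (+); new bracket [-0.640625, -0.625]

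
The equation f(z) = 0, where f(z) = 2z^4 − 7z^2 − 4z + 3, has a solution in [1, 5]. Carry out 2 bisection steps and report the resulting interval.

f(3) = 90 > 0, so the root lies in [1, 3]
f(2) = -1 < 0, so the root lies in [2, 3]

[2, 3]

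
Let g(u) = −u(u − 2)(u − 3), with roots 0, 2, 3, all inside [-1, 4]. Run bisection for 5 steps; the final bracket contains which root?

0

g(1.5) = -1.125 < 0, so the root lies in [-1, 1.5]
g(0.25) = -1.203125 < 0, so the root lies in [-1, 0.25]
g(-0.375) = 3.005859 > 0, so the root lies in [-0.375, 0.25]
g(-0.0625) = 0.3948 > 0, so the root lies in [-0.0625, 0.25]
g(0.09375) = -0.5194 < 0, so the root lies in [-0.0625, 0.09375]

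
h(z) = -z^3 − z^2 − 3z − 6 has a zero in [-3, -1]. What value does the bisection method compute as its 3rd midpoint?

-1.75

m = -2, h(m) = 4 (+); new bracket [-2, -1]
m = -1.5, h(m) = -0.375 (−); new bracket [-2, -1.5]
m = -1.75, h(m) = 1.546875 (+); new bracket [-1.75, -1.5]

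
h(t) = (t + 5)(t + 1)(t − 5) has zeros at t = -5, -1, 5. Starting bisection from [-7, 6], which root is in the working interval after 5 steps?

5

t = -0.5 gives h = -12.375, negative; keep [-0.5, 6]
t = 2.75 gives h = -65.390625, negative; keep [2.75, 6]
t = 4.375 gives h = -31.494141, negative; keep [4.375, 6]
t = 5.1875 gives h = 11.8191, positive; keep [4.375, 5.1875]
t = 4.78125 gives h = -12.3698, negative; keep [4.78125, 5.1875]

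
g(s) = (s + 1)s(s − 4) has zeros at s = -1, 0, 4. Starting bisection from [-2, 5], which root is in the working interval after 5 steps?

s = 1.5 gives g = -9.375, negative; keep [1.5, 5]
s = 3.25 gives g = -10.359375, negative; keep [3.25, 5]
s = 4.125 gives g = 2.642578, positive; keep [3.25, 4.125]
s = 3.6875 gives g = -5.4016, negative; keep [3.6875, 4.125]
s = 3.90625 gives g = -1.7967, negative; keep [3.90625, 4.125]

4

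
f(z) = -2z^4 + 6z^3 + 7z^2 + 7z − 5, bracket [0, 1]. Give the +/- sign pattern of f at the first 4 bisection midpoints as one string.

+---

z = 0.5 gives f = 0.875, positive; keep [0, 0.5]
z = 0.25 gives f = -2.726562, negative; keep [0.25, 0.5]
z = 0.375 gives f = -1.11377, negative; keep [0.375, 0.5]
z = 0.4375 gives f = -0.1685, negative; keep [0.4375, 0.5]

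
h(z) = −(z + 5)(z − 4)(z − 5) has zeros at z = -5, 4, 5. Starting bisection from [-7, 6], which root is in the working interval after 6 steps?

midpoint -0.5: h = -111.375 < 0 → [-7, -0.5]
midpoint -3.75: h = -84.765625 < 0 → [-7, -3.75]
midpoint -5.375: h = 36.474609 > 0 → [-5.375, -3.75]
midpoint -4.5625: h = -35.822 < 0 → [-5.375, -4.5625]
midpoint -4.96875: h = -2.794 < 0 → [-5.375, -4.96875]
midpoint -5.171875: h = 16.0351 > 0 → [-5.171875, -4.96875]

-5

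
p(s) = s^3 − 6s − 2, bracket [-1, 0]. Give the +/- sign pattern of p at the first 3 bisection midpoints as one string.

+-+

m = -0.5, p(m) = 0.875 (+); new bracket [-0.5, 0]
m = -0.25, p(m) = -0.515625 (−); new bracket [-0.5, -0.25]
m = -0.375, p(m) = 0.197266 (+); new bracket [-0.375, -0.25]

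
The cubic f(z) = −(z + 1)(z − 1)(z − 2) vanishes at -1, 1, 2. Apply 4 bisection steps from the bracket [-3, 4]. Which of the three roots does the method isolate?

-1

f(0.5) = -1.125 < 0, so the root lies in [-3, 0.5]
f(-1.25) = 1.828125 > 0, so the root lies in [-1.25, 0.5]
f(-0.375) = -2.041016 < 0, so the root lies in [-1.25, -0.375]
f(-0.8125) = -0.9558 < 0, so the root lies in [-1.25, -0.8125]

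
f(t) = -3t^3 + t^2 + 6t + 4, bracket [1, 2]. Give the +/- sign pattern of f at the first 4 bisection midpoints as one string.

++-+

t = 1.5 gives f = 5.125, positive; keep [1.5, 2]
t = 1.75 gives f = 1.484375, positive; keep [1.75, 2]
t = 1.875 gives f = -1.009766, negative; keep [1.75, 1.875]
t = 1.8125 gives f = 0.2971, positive; keep [1.8125, 1.875]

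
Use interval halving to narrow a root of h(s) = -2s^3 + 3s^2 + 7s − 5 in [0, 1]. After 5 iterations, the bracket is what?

[0.59375, 0.625]

m = 0.5, h(m) = -1 (−); new bracket [0.5, 1]
m = 0.75, h(m) = 1.09375 (+); new bracket [0.5, 0.75]
m = 0.625, h(m) = 0.058594 (+); new bracket [0.5, 0.625]
m = 0.5625, h(m) = -0.4692 (−); new bracket [0.5625, 0.625]
m = 0.59375, h(m) = -0.2048 (−); new bracket [0.59375, 0.625]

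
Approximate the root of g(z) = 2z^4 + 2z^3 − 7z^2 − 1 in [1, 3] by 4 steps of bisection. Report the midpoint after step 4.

m = 2, g(m) = 19 (+); new bracket [1, 2]
m = 1.5, g(m) = 0.125 (+); new bracket [1, 1.5]
m = 1.25, g(m) = -3.148438 (−); new bracket [1.25, 1.5]
m = 1.375, g(m) = -1.8862 (−); new bracket [1.375, 1.5]

1.375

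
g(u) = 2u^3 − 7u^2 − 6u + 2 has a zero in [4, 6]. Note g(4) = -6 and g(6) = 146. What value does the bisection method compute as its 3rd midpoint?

4.25

g(5) = 47 > 0, so the root lies in [4, 5]
g(4.5) = 15.5 > 0, so the root lies in [4, 4.5]
g(4.25) = 3.59375 > 0, so the root lies in [4, 4.25]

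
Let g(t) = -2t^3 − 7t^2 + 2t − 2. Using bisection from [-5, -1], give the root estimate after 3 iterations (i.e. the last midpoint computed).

g(-3) = -17 < 0, so the root lies in [-5, -3]
g(-4) = 6 > 0, so the root lies in [-4, -3]
g(-3.5) = -9 < 0, so the root lies in [-4, -3.5]

-3.5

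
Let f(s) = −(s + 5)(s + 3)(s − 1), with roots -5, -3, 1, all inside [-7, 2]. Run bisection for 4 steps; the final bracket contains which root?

f(-2.5) = 4.375 > 0, so the root lies in [-2.5, 2]
f(-0.25) = 16.328125 > 0, so the root lies in [-0.25, 2]
f(0.875) = 2.845703 > 0, so the root lies in [0.875, 2]
f(1.4375) = -12.4978 < 0, so the root lies in [0.875, 1.4375]

1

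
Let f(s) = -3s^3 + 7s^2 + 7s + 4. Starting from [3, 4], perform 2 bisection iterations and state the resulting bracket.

m = 3.5, f(m) = -14.375 (−); new bracket [3, 3.5]
m = 3.25, f(m) = -2.296875 (−); new bracket [3, 3.25]

[3, 3.25]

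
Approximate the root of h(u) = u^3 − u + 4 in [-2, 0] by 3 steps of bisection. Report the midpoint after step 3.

h(-1) = 4 > 0, so the root lies in [-2, -1]
h(-1.5) = 2.125 > 0, so the root lies in [-2, -1.5]
h(-1.75) = 0.390625 > 0, so the root lies in [-2, -1.75]

-1.75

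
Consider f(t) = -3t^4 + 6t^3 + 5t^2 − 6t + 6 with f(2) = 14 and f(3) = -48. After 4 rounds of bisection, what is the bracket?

midpoint 2.5: f = -1.1875 < 0 → [2, 2.5]
midpoint 2.25: f = 9.269531 > 0 → [2.25, 2.5]
midpoint 2.375: f = 4.88208 > 0 → [2.375, 2.5]
midpoint 2.4375: f = 2.0742 > 0 → [2.4375, 2.5]

[2.4375, 2.5]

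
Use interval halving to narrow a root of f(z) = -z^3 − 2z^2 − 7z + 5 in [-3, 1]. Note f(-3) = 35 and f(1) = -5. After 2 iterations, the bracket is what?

z = -1 gives f = 11, positive; keep [-1, 1]
z = 0 gives f = 5, positive; keep [0, 1]

[0, 1]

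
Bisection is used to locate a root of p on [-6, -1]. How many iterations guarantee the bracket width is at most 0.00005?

Width after n steps is 5/2^n. Need 2^n ≥ 5/0.00005 = 100000.
2^16 = 65536 < 100000 ≤ 2^17 = 131072, so n = 17.

17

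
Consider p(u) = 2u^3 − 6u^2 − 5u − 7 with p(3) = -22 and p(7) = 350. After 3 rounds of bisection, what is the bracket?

[3.5, 4]

u = 5 gives p = 68, positive; keep [3, 5]
u = 4 gives p = 5, positive; keep [3, 4]
u = 3.5 gives p = -12.25, negative; keep [3.5, 4]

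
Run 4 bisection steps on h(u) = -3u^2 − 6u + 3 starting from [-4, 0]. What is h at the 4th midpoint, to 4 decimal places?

h(-2) = 3 > 0, so the root lies in [-4, -2]
h(-3) = -6 < 0, so the root lies in [-3, -2]
h(-2.5) = -0.75 < 0, so the root lies in [-2.5, -2]
h(-2.25) = 1.3125 > 0, so the root lies in [-2.5, -2.25]

1.3125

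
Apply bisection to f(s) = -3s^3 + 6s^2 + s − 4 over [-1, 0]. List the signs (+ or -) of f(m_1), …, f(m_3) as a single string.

midpoint -0.5: f = -2.625 < 0 → [-1, -0.5]
midpoint -0.75: f = -0.109375 < 0 → [-1, -0.75]
midpoint -0.875: f = 1.728516 > 0 → [-0.875, -0.75]

--+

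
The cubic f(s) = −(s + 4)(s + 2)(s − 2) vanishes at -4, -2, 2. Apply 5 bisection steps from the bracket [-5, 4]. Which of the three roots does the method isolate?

f(-0.5) = 13.125 > 0, so the root lies in [-0.5, 4]
f(1.75) = 5.390625 > 0, so the root lies in [1.75, 4]
f(2.875) = -29.326172 < 0, so the root lies in [1.75, 2.875]
f(2.3125) = -8.5071 < 0, so the root lies in [1.75, 2.3125]
f(2.03125) = -0.7598 < 0, so the root lies in [1.75, 2.03125]

2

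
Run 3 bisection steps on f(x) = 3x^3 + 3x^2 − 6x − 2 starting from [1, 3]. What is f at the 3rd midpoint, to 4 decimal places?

1.0469

x = 2 gives f = 22, positive; keep [1, 2]
x = 1.5 gives f = 5.875, positive; keep [1, 1.5]
x = 1.25 gives f = 1.046875, positive; keep [1, 1.25]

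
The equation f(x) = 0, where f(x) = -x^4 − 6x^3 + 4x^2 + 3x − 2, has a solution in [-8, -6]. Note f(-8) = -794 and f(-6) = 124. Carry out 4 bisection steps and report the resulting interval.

x = -7 gives f = -170, negative; keep [-7, -6]
x = -6.5 gives f = 10.1875, positive; keep [-7, -6.5]
x = -6.75 gives f = -70.660156, negative; keep [-6.75, -6.5]
x = -6.625 gives f = -28.0471, negative; keep [-6.625, -6.5]

[-6.625, -6.5]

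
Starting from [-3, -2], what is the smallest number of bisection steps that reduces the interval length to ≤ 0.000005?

Width after n steps is 1/2^n. Need 2^n ≥ 1/0.000005 = 200000.
2^17 = 131072 < 200000 ≤ 2^18 = 262144, so n = 18.

18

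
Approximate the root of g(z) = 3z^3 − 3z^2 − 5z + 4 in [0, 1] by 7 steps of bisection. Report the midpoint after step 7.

0.7109375

g(0.5) = 1.125 > 0, so the root lies in [0.5, 1]
g(0.75) = -0.171875 < 0, so the root lies in [0.5, 0.75]
g(0.625) = 0.435547 > 0, so the root lies in [0.625, 0.75]
g(0.6875) = 0.1194 > 0, so the root lies in [0.6875, 0.75]
g(0.71875) = -0.0296 < 0, so the root lies in [0.6875, 0.71875]
g(0.703125) = 0.0441 > 0, so the root lies in [0.703125, 0.71875]
g(0.7109375) = 0.007 > 0, so the root lies in [0.7109375, 0.71875]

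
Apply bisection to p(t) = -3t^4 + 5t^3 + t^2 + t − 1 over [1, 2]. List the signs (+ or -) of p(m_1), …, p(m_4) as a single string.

p(1.5) = 4.4375 > 0, so the root lies in [1.5, 2]
p(1.75) = 2.472656 > 0, so the root lies in [1.75, 2]
p(1.875) = 0.270752 > 0, so the root lies in [1.875, 2]
p(1.9375) = -1.2181 < 0, so the root lies in [1.875, 1.9375]

+++-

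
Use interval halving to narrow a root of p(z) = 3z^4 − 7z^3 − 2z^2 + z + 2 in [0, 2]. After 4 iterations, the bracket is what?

midpoint 1: p = -3 < 0 → [0, 1]
midpoint 0.5: p = 1.3125 > 0 → [0.5, 1]
midpoint 0.75: p = -0.378906 < 0 → [0.5, 0.75]
midpoint 0.625: p = 0.5925 > 0 → [0.625, 0.75]

[0.625, 0.75]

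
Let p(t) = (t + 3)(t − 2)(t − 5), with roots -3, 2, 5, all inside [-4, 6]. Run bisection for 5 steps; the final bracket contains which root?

m = 1, p(m) = 16 (+); new bracket [-4, 1]
m = -1.5, p(m) = 34.125 (+); new bracket [-4, -1.5]
m = -2.75, p(m) = 9.203125 (+); new bracket [-4, -2.75]
m = -3.375, p(m) = -16.8809 (−); new bracket [-3.375, -2.75]
m = -3.0625, p(m) = -2.551 (−); new bracket [-3.0625, -2.75]

-3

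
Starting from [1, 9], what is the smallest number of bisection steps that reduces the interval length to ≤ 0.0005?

14

Width after n steps is 8/2^n. Need 2^n ≥ 8/0.0005 = 16000.
2^13 = 8192 < 16000 ≤ 2^14 = 16384, so n = 14.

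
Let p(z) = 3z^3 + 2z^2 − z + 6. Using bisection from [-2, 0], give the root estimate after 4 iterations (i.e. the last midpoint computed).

-1.625

midpoint -1: p = 6 > 0 → [-2, -1]
midpoint -1.5: p = 1.875 > 0 → [-2, -1.5]
midpoint -1.75: p = -2.203125 < 0 → [-1.75, -1.5]
midpoint -1.625: p = 0.0332 > 0 → [-1.75, -1.625]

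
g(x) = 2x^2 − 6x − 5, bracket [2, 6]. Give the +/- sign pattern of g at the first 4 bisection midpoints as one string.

midpoint 4: g = 3 > 0 → [2, 4]
midpoint 3: g = -5 < 0 → [3, 4]
midpoint 3.5: g = -1.5 < 0 → [3.5, 4]
midpoint 3.75: g = 0.625 > 0 → [3.5, 3.75]

+--+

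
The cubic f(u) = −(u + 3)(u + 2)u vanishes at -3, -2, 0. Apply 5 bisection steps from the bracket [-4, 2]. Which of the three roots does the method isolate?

0

f(-1) = 2 > 0, so the root lies in [-1, 2]
f(0.5) = -4.375 < 0, so the root lies in [-1, 0.5]
f(-0.25) = 1.203125 > 0, so the root lies in [-0.25, 0.5]
f(0.125) = -0.8301 < 0, so the root lies in [-0.25, 0.125]
f(-0.0625) = 0.3557 > 0, so the root lies in [-0.0625, 0.125]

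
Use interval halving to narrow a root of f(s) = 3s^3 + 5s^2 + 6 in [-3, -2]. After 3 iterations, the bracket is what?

[-2.125, -2]

f(-2.5) = -9.625 < 0, so the root lies in [-2.5, -2]
f(-2.25) = -2.859375 < 0, so the root lies in [-2.25, -2]
f(-2.125) = -0.208984 < 0, so the root lies in [-2.125, -2]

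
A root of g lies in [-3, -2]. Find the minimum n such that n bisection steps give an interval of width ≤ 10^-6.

20

Width after n steps is 1/2^n. Need 2^n ≥ 1/10^-6 = 1000000.
2^19 = 524288 < 1000000 ≤ 2^20 = 1048576, so n = 20.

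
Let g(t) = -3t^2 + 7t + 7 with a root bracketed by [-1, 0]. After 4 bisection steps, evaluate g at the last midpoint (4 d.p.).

-0.6680

midpoint -0.5: g = 2.75 > 0 → [-1, -0.5]
midpoint -0.75: g = 0.0625 > 0 → [-1, -0.75]
midpoint -0.875: g = -1.421875 < 0 → [-0.875, -0.75]
midpoint -0.8125: g = -0.668 < 0 → [-0.8125, -0.75]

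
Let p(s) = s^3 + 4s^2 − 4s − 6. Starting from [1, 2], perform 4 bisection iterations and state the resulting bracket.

[1.4375, 1.5]

m = 1.5, p(m) = 0.375 (+); new bracket [1, 1.5]
m = 1.25, p(m) = -2.796875 (−); new bracket [1.25, 1.5]
m = 1.375, p(m) = -1.337891 (−); new bracket [1.375, 1.5]
m = 1.4375, p(m) = -0.5139 (−); new bracket [1.4375, 1.5]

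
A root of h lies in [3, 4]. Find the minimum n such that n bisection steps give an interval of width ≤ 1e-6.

20

Width after n steps is 1/2^n. Need 2^n ≥ 1/1e-6 = 1000000.
2^19 = 524288 < 1000000 ≤ 2^20 = 1048576, so n = 20.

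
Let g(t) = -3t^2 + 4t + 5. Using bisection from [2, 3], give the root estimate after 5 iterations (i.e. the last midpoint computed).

2.09375

m = 2.5, g(m) = -3.75 (−); new bracket [2, 2.5]
m = 2.25, g(m) = -1.1875 (−); new bracket [2, 2.25]
m = 2.125, g(m) = -0.046875 (−); new bracket [2, 2.125]
m = 2.0625, g(m) = 0.4883 (+); new bracket [2.0625, 2.125]
m = 2.09375, g(m) = 0.2236 (+); new bracket [2.09375, 2.125]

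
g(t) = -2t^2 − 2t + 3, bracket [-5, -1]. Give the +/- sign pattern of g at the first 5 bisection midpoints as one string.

t = -3 gives g = -9, negative; keep [-3, -1]
t = -2 gives g = -1, negative; keep [-2, -1]
t = -1.5 gives g = 1.5, positive; keep [-2, -1.5]
t = -1.75 gives g = 0.375, positive; keep [-2, -1.75]
t = -1.875 gives g = -0.2812, negative; keep [-1.875, -1.75]

--++-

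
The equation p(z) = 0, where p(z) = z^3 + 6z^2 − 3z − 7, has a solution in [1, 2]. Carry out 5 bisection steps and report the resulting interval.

m = 1.5, p(m) = 5.375 (+); new bracket [1, 1.5]
m = 1.25, p(m) = 0.578125 (+); new bracket [1, 1.25]
m = 1.125, p(m) = -1.357422 (−); new bracket [1.125, 1.25]
m = 1.1875, p(m) = -0.427 (−); new bracket [1.1875, 1.25]
m = 1.21875, p(m) = 0.0661 (+); new bracket [1.1875, 1.21875]

[1.1875, 1.21875]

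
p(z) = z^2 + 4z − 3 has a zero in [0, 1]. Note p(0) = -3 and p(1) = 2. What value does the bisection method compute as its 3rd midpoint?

p(0.5) = -0.75 < 0, so the root lies in [0.5, 1]
p(0.75) = 0.5625 > 0, so the root lies in [0.5, 0.75]
p(0.625) = -0.109375 < 0, so the root lies in [0.625, 0.75]

0.625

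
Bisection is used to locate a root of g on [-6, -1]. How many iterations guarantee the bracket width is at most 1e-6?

Width after n steps is 5/2^n. Need 2^n ≥ 5/1e-6 = 5000000.
2^22 = 4194304 < 5000000 ≤ 2^23 = 8388608, so n = 23.

23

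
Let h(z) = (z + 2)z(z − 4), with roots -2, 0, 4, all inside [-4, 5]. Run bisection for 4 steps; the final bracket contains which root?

4

z = 0.5 gives h = -4.375, negative; keep [0.5, 5]
z = 2.75 gives h = -16.328125, negative; keep [2.75, 5]
z = 3.875 gives h = -2.845703, negative; keep [3.875, 5]
z = 4.4375 gives h = 12.4978, positive; keep [3.875, 4.4375]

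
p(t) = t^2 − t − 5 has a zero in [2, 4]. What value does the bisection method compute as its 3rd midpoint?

2.75

midpoint 3: p = 1 > 0 → [2, 3]
midpoint 2.5: p = -1.25 < 0 → [2.5, 3]
midpoint 2.75: p = -0.1875 < 0 → [2.75, 3]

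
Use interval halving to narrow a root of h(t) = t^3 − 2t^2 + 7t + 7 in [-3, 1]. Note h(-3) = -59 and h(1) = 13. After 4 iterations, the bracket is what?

[-1, -0.75]

m = -1, h(m) = -3 (−); new bracket [-1, 1]
m = 0, h(m) = 7 (+); new bracket [-1, 0]
m = -0.5, h(m) = 2.875 (+); new bracket [-1, -0.5]
m = -0.75, h(m) = 0.2031 (+); new bracket [-1, -0.75]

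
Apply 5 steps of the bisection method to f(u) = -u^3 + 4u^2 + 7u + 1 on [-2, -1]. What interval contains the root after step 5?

[-1.1875, -1.15625]

m = -1.5, f(m) = 2.875 (+); new bracket [-1.5, -1]
m = -1.25, f(m) = 0.453125 (+); new bracket [-1.25, -1]
m = -1.125, f(m) = -0.388672 (−); new bracket [-1.25, -1.125]
m = -1.1875, f(m) = 0.0027 (+); new bracket [-1.1875, -1.125]
m = -1.15625, f(m) = -0.2003 (−); new bracket [-1.1875, -1.15625]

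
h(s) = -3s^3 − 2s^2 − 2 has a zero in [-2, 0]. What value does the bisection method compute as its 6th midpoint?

-1.15625

h(-1) = -1 < 0, so the root lies in [-2, -1]
h(-1.5) = 3.625 > 0, so the root lies in [-1.5, -1]
h(-1.25) = 0.734375 > 0, so the root lies in [-1.25, -1]
h(-1.125) = -0.2598 < 0, so the root lies in [-1.25, -1.125]
h(-1.1875) = 0.2034 > 0, so the root lies in [-1.1875, -1.125]
h(-1.15625) = -0.0364 < 0, so the root lies in [-1.1875, -1.15625]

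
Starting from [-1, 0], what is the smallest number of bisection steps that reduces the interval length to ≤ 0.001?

10

Width after n steps is 1/2^n. Need 2^n ≥ 1/0.001 = 1000.
2^9 = 512 < 1000 ≤ 2^10 = 1024, so n = 10.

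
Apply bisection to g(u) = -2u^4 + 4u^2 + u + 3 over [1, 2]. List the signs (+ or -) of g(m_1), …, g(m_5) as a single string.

+-+-+

g(1.5) = 3.375 > 0, so the root lies in [1.5, 2]
g(1.75) = -1.757812 < 0, so the root lies in [1.5, 1.75]
g(1.625) = 1.241699 > 0, so the root lies in [1.625, 1.75]
g(1.6875) = -0.1402 < 0, so the root lies in [1.625, 1.6875]
g(1.65625) = 0.579 > 0, so the root lies in [1.65625, 1.6875]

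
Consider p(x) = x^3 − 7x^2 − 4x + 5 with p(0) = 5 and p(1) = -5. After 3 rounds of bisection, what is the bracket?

[0.625, 0.75]

midpoint 0.5: p = 1.375 > 0 → [0.5, 1]
midpoint 0.75: p = -1.515625 < 0 → [0.5, 0.75]
midpoint 0.625: p = 0.009766 > 0 → [0.625, 0.75]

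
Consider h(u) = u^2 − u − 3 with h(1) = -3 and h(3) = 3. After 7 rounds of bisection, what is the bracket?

m = 2, h(m) = -1 (−); new bracket [2, 3]
m = 2.5, h(m) = 0.75 (+); new bracket [2, 2.5]
m = 2.25, h(m) = -0.1875 (−); new bracket [2.25, 2.5]
m = 2.375, h(m) = 0.2656 (+); new bracket [2.25, 2.375]
m = 2.3125, h(m) = 0.0352 (+); new bracket [2.25, 2.3125]
m = 2.28125, h(m) = -0.0771 (−); new bracket [2.28125, 2.3125]
m = 2.296875, h(m) = -0.0212 (−); new bracket [2.296875, 2.3125]

[2.296875, 2.3125]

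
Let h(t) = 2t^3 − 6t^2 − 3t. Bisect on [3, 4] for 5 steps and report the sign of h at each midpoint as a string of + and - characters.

h(3.5) = 1.75 > 0, so the root lies in [3, 3.5]
h(3.25) = -4.46875 < 0, so the root lies in [3.25, 3.5]
h(3.375) = -1.582031 < 0, so the root lies in [3.375, 3.5]
h(3.4375) = 0.0269 > 0, so the root lies in [3.375, 3.4375]
h(3.40625) = -0.7917 < 0, so the root lies in [3.40625, 3.4375]

+--+-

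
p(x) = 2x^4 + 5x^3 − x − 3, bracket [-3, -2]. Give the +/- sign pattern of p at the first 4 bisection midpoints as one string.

m = -2.5, p(m) = -0.5 (−); new bracket [-3, -2.5]
m = -2.75, p(m) = 10.148438 (+); new bracket [-2.75, -2.5]
m = -2.625, p(m) = 4.146973 (+); new bracket [-2.625, -2.5]
m = -2.5625, p(m) = 1.6658 (+); new bracket [-2.5625, -2.5]

-+++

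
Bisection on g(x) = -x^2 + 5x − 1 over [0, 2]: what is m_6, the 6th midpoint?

0.21875

g(1) = 3 > 0, so the root lies in [0, 1]
g(0.5) = 1.25 > 0, so the root lies in [0, 0.5]
g(0.25) = 0.1875 > 0, so the root lies in [0, 0.25]
g(0.125) = -0.3906 < 0, so the root lies in [0.125, 0.25]
g(0.1875) = -0.0977 < 0, so the root lies in [0.1875, 0.25]
g(0.21875) = 0.0459 > 0, so the root lies in [0.1875, 0.21875]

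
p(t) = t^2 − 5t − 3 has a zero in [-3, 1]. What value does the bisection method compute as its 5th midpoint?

m = -1, p(m) = 3 (+); new bracket [-1, 1]
m = 0, p(m) = -3 (−); new bracket [-1, 0]
m = -0.5, p(m) = -0.25 (−); new bracket [-1, -0.5]
m = -0.75, p(m) = 1.3125 (+); new bracket [-0.75, -0.5]
m = -0.625, p(m) = 0.5156 (+); new bracket [-0.625, -0.5]

-0.625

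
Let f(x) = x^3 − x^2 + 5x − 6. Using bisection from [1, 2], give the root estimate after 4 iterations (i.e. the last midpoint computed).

1.1875

x = 1.5 gives f = 2.625, positive; keep [1, 1.5]
x = 1.25 gives f = 0.640625, positive; keep [1, 1.25]
x = 1.125 gives f = -0.216797, negative; keep [1.125, 1.25]
x = 1.1875 gives f = 0.2019, positive; keep [1.125, 1.1875]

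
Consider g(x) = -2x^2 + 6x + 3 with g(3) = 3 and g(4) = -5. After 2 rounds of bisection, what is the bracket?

g(3.5) = -0.5 < 0, so the root lies in [3, 3.5]
g(3.25) = 1.375 > 0, so the root lies in [3.25, 3.5]

[3.25, 3.5]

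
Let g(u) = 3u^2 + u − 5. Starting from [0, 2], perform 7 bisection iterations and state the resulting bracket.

m = 1, g(m) = -1 (−); new bracket [1, 2]
m = 1.5, g(m) = 3.25 (+); new bracket [1, 1.5]
m = 1.25, g(m) = 0.9375 (+); new bracket [1, 1.25]
m = 1.125, g(m) = -0.0781 (−); new bracket [1.125, 1.25]
m = 1.1875, g(m) = 0.418 (+); new bracket [1.125, 1.1875]
m = 1.15625, g(m) = 0.167 (+); new bracket [1.125, 1.15625]
m = 1.140625, g(m) = 0.0437 (+); new bracket [1.125, 1.140625]

[1.125, 1.140625]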